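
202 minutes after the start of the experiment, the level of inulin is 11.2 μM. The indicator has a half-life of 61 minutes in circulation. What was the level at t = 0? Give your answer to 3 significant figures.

111 μM

Number of half-lives elapsed: n = 202/61 ≈ 3.3115.
A₀ = A × 2^n = 11.2 × 2^3.3115 = 11.2 × 9.9278 ≈ 111.19 μM.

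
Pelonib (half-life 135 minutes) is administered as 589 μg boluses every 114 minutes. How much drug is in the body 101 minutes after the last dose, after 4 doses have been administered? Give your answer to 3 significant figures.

The 4 doses were given 443, 329, 215, 101 minutes ago.
Total = 589·(1/2)^(443/135) + 589·(1/2)^(329/135) + 589·(1/2)^(215/135) + 589·(1/2)^(101/135)
      = 60.575 + 108.77 + 195.3 + 350.67 ≈ 715.31 μg.

715 μg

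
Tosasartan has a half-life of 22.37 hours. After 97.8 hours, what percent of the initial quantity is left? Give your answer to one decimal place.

n = 97.8/22.37 ≈ 4.3719 half-lives.
Fraction remaining = (1/2)^4.3719 ≈ 0.048297, i.e. 4.8297%.

4.8%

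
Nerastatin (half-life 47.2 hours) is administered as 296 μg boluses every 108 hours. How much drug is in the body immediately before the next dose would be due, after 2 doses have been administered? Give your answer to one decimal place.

73.0 μg

The 2 doses were given 216, 108 hours ago.
Total = 296·(1/2)^(216/47.2) + 296·(1/2)^(108/47.2)
      = 12.408 + 60.603 ≈ 73.011 μg.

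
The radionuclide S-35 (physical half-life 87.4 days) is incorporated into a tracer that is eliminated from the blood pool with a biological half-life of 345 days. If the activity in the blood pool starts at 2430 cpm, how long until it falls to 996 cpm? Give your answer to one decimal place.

1/t_eff = 1/t_phys + 1/t_biol = 1/87.4 + 1/345 = 0.01434 per day.
t_eff = 87.4 × 345 / (87.4 + 345) ≈ 69.734 days.
n = log₂(2430/996) ≈ 1.2867; t = 1.2867 × 69.734 ≈ 89.729 days.

89.7 days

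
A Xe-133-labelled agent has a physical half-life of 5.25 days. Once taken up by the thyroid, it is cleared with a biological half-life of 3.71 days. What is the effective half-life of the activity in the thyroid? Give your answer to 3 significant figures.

1/t_eff = 1/t_phys + 1/t_biol = 1/5.25 + 1/3.71 = 0.46002 per day.
t_eff = 5.25 × 3.71 / (5.25 + 3.71) ≈ 2.1738 days.

2.17 days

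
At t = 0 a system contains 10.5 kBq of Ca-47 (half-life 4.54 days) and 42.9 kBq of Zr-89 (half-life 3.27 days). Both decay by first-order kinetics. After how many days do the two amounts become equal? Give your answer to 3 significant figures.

Set 10.5·(1/2)^(t/4.54) = 42.9·(1/2)^(t/3.27).
Taking log₂: log₂(10.5/42.9) = t·(1/4.54 − 1/3.27).
log₂(0.24476) = -2.0306; 1/4.54 − 1/3.27 = -0.085546.
t = -2.0306 / -0.085546 ≈ 23.737 days.

23.7 days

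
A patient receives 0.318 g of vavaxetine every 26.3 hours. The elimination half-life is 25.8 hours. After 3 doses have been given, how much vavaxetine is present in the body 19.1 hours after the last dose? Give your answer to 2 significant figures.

The 3 doses were given 71.7, 45.4, 19.1 hours ago.
Total = 0.318·(1/2)^(71.7/25.8) + 0.318·(1/2)^(45.4/25.8) + 0.318·(1/2)^(19.1/25.8)
      = 0.046328 + 0.093909 + 0.19036 ≈ 0.3306 g.

0.33 g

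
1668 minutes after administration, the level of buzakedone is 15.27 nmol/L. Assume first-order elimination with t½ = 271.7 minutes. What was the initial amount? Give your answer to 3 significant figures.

1080 nmol/L

Number of half-lives elapsed: n = 1668/271.7 ≈ 6.1391.
A₀ = A × 2^n = 15.27 × 2^6.1391 = 15.27 × 70.479 ≈ 1076.2 nmol/L.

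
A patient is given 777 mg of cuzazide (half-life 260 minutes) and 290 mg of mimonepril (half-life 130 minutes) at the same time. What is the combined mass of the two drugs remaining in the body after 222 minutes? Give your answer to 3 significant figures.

519 mg

cuzazide: 777 × (1/2)^(222/260) = 777 × (1/2)^0.85385 ≈ 429.92 mg.
mimonepril: 290 × (1/2)^(222/130) = 290 × (1/2)^1.7077 ≈ 88.783 mg.
Total = 429.92 + 88.783 ≈ 518.7 mg.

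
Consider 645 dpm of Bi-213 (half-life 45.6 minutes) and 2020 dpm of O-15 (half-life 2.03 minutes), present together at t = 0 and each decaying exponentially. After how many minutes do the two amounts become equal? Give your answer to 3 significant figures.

Set 645·(1/2)^(t/45.6) = 2020·(1/2)^(t/2.03).
Taking log₂: log₂(645/2020) = t·(1/45.6 − 1/2.03).
log₂(0.31931) = -1.647; 1/45.6 − 1/2.03 = -0.47068.
t = -1.647 / -0.47068 ≈ 3.4992 minutes.

3.50 minutes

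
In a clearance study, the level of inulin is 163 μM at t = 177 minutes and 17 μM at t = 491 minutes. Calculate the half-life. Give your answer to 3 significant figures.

96.3 minutes

Over Δt = 491 − 177 = 314 minutes, the level fell by a factor of 163/17 ≈ 9.5882.
n = log₂(9.5882) ≈ 3.2613 half-lives, so t½ = 314/3.2613 ≈ 96.282 minutes.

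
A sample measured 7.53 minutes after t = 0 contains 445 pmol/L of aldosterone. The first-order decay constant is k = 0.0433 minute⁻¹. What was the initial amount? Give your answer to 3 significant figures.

617 pmol/L

t½ = ln 2 / k = 0.69315 / 0.0433 ≈ 16.008 minutes.
Number of half-lives elapsed: n = 7.53/16.008 ≈ 0.47039.
A₀ = A × 2^n = 445 × 2^0.47039 = 445 × 1.3855 ≈ 616.54 pmol/L.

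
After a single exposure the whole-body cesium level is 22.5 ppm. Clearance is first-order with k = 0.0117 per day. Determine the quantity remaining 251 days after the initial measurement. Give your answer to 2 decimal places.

t½ = ln 2 / k = 0.69315 / 0.0117 ≈ 59.243 days.
Number of half-lives: n = 251/59.243 ≈ 4.2368.
Remaining = 22.5 × (1/2)^4.2368 = 22.5 × 0.05304 ≈ 1.1934 ppm.

1.19 ppm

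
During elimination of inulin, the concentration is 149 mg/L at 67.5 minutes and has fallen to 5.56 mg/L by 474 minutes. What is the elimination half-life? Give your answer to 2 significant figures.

Over Δt = 474 − 67.5 = 406.5 minutes, the level fell by a factor of 149/5.56 ≈ 26.799.
n = log₂(26.799) ≈ 4.7441 half-lives, so t½ = 406.5/4.7441 ≈ 85.686 minutes.

86 minutes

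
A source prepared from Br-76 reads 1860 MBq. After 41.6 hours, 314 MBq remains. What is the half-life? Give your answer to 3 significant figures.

A/A₀ = 314/1860 ≈ 0.16882.
n = log₂(5.9236) ≈ 2.5665 half-lives elapsed in 41.6 hours.
t½ = 41.6/2.5665 ≈ 16.209 hours.

16.2 hours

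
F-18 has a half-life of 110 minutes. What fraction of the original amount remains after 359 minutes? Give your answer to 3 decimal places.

n = 359/110 ≈ 3.2636 half-lives.
Fraction remaining = (1/2)^3.2636 ≈ 0.10412.

0.104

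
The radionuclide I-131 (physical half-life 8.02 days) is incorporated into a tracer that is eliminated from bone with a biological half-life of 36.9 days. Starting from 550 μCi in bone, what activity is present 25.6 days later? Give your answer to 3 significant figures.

1/t_eff = 1/t_phys + 1/t_biol = 1/8.02 + 1/36.9 = 0.15179 per day.
t_eff = 8.02 × 36.9 / (8.02 + 36.9) ≈ 6.5881 days.
Remaining = 550 × (1/2)^(25.6/6.5881) = 550 × (1/2)^3.8858 ≈ 37.207 μCi.

37.2 μCi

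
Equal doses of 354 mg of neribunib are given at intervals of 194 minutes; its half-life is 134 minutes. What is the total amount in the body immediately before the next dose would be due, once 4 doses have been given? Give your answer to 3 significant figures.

201 mg

The 4 doses were given 776, 582, 388, 194 minutes ago.
Total = 354·(1/2)^(776/134) + 354·(1/2)^(582/134) + 354·(1/2)^(388/134) + 354·(1/2)^(194/134)
      = 6.3933 + 17.44 + 47.573 + 129.77 ≈ 201.18 mg.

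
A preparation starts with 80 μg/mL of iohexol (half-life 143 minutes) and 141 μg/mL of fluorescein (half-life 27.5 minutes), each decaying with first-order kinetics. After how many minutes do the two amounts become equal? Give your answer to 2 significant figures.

28 minutes

Set 80·(1/2)^(t/143) = 141·(1/2)^(t/27.5).
Taking log₂: log₂(80/141) = t·(1/143 − 1/27.5).
log₂(0.56738) = -0.81762; 1/143 − 1/27.5 = -0.029371.
t = -0.81762 / -0.029371 ≈ 27.838 minutes.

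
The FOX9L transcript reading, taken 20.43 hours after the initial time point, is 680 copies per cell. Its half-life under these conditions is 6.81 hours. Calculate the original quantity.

Number of half-lives elapsed: n = 20.43/6.81 ≈ 3.
A₀ = A × 2^n = 680 × 2^3 = 680 × 8 ≈ 5440 copies per cell.

5440 copies per cell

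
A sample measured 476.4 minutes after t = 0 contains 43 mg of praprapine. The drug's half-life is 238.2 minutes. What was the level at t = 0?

172 mg

Number of half-lives elapsed: n = 476.4/238.2 ≈ 2.
A₀ = A × 2^n = 43 × 2^2 = 43 × 4 ≈ 172 mg.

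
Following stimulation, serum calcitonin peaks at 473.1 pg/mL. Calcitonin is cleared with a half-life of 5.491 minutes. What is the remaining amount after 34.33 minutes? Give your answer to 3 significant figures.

6.21 pg/mL

Number of half-lives: n = 34.33/5.491 ≈ 6.252.
Remaining = 473.1 × (1/2)^6.252 = 473.1 × 0.01312 ≈ 6.2072 pg/mL.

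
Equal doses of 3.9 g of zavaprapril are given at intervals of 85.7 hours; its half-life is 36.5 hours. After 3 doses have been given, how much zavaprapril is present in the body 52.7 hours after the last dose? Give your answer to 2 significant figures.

The 3 doses were given 224.1, 138.4, 52.7 hours ago.
Total = 3.9·(1/2)^(224.1/36.5) + 3.9·(1/2)^(138.4/36.5) + 3.9·(1/2)^(52.7/36.5)
      = 0.055312 + 0.28159 + 1.4336 ≈ 1.7705 g.

1.8 g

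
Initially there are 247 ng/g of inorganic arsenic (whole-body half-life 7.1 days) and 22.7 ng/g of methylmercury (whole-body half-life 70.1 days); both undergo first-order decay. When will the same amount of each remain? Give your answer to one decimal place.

Set 247·(1/2)^(t/7.1) = 22.7·(1/2)^(t/70.1).
Taking log₂: log₂(247/22.7) = t·(1/7.1 − 1/70.1).
log₂(10.881) = 3.4437; 1/7.1 − 1/70.1 = 0.12658.
t = 3.4437 / 0.12658 ≈ 27.206 days.

27.2 days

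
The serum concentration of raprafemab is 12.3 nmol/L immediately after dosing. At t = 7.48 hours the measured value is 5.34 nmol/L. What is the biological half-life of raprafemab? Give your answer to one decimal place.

A/A₀ = 5.34/12.3 ≈ 0.43415.
n = log₂(2.3034) ≈ 1.2037 half-lives elapsed in 7.48 hours.
t½ = 7.48/1.2037 ≈ 6.2139 hours.

6.2 hours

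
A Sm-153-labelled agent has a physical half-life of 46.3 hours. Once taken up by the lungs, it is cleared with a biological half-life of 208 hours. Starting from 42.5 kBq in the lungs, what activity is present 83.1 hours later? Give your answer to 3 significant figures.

1/t_eff = 1/t_phys + 1/t_biol = 1/46.3 + 1/208 = 0.026406 per hour.
t_eff = 46.3 × 208 / (46.3 + 208) ≈ 37.87 hours.
Remaining = 42.5 × (1/2)^(83.1/37.87) = 42.5 × (1/2)^2.1943 ≈ 9.286 kBq.

9.29 kBq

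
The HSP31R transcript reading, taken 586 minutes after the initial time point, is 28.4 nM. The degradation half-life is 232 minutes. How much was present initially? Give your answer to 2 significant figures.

Number of half-lives elapsed: n = 586/232 ≈ 2.5259.
A₀ = A × 2^n = 28.4 × 2^2.5259 = 28.4 × 5.7592 ≈ 163.56 nM.

160 nM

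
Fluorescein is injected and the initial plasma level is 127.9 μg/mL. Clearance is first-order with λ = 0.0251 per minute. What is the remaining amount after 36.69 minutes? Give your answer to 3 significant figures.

50.9 μg/mL

t½ = ln 2 / λ = 0.69315 / 0.0251 ≈ 27.615 minutes.
Number of half-lives: n = 36.69/27.615 ≈ 1.3286.
Remaining = 127.9 × (1/2)^1.3286 = 127.9 × 0.39815 ≈ 50.924 μg/mL.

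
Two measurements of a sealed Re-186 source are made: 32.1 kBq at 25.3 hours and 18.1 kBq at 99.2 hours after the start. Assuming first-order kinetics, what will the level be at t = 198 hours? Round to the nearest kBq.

8 kBq

Over Δt = 99.2 − 25.3 = 73.9 hours, the level fell by a factor of 32.1/18.1 ≈ 1.7735.
n = log₂(1.7735) ≈ 0.82658 half-lives, so t½ = 73.9/0.82658 ≈ 89.404 hours.
From t = 99.2 to t = 198: 18.1 × (1/2)^((198−99.2)/89.404) ≈ 8.4142 kBq.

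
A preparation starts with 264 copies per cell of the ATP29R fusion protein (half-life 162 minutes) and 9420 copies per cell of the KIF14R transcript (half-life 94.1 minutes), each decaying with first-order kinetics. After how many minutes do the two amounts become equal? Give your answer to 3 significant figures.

1160 minutes

Set 264·(1/2)^(t/162) = 9420·(1/2)^(t/94.1).
Taking log₂: log₂(264/9420) = t·(1/162 − 1/94.1).
log₂(0.028025) = -5.1571; 1/162 − 1/94.1 = -0.0044542.
t = -5.1571 / -0.0044542 ≈ 1157.8 minutes.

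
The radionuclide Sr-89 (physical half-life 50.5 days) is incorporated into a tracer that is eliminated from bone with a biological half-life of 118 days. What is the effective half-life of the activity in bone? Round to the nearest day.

1/t_eff = 1/t_phys + 1/t_biol = 1/50.5 + 1/118 = 0.028277 per day.
t_eff = 50.5 × 118 / (50.5 + 118) ≈ 35.365 days.

35 days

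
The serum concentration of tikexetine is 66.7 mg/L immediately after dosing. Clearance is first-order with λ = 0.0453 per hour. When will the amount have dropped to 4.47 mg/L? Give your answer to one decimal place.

t½ = ln 2 / λ = 0.69315 / 0.0453 ≈ 15.301 hours.
Fraction remaining = 4.47/66.7 ≈ 0.067016.
n = log₂(66.7/4.47) = ln(14.922)/ln 2 ≈ 3.8993 half-lives.
t = n × t½ = 3.8993 × 15.301 ≈ 59.665 hours.

59.7 hours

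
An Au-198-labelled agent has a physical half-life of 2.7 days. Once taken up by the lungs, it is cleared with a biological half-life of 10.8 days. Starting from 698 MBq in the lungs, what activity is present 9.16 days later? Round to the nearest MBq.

1/t_eff = 1/t_phys + 1/t_biol = 1/2.7 + 1/10.8 = 0.46296 per day.
t_eff = 2.7 × 10.8 / (2.7 + 10.8) ≈ 2.16 days.
Remaining = 698 × (1/2)^(9.16/2.16) = 698 × (1/2)^4.2407 ≈ 36.92 MBq.

37 MBq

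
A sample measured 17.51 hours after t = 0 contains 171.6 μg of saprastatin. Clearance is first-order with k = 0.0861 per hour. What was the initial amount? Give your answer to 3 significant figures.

775 μg

t½ = ln 2 / k = 0.69315 / 0.0861 ≈ 8.0505 hours.
Number of half-lives elapsed: n = 17.51/8.0505 ≈ 2.175.
A₀ = A × 2^n = 171.6 × 2^2.175 = 171.6 × 4.5159 ≈ 774.93 μg.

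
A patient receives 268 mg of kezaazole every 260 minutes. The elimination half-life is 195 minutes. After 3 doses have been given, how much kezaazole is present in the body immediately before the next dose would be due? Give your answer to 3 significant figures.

The 3 doses were given 780, 520, 260 minutes ago.
Total = 268·(1/2)^(780/195) + 268·(1/2)^(520/195) + 268·(1/2)^(260/195)
      = 16.75 + 42.207 + 106.36 ≈ 165.31 mg.

165 mg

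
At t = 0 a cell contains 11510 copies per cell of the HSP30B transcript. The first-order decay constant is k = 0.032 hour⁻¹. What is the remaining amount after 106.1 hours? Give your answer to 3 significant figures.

t½ = ln 2 / k = 0.69315 / 0.032 ≈ 21.661 hours.
Number of half-lives: n = 106.1/21.661 ≈ 4.8982.
Remaining = 11510 × (1/2)^4.8982 = 11510 × 0.033534 ≈ 385.97 copies per cell.

386 copies per cell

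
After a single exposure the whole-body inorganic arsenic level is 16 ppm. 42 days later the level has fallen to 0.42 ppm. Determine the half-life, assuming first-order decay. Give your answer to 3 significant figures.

8.00 days

A/A₀ = 0.42/16 ≈ 0.02625.
n = log₂(38.095) ≈ 5.2515 half-lives elapsed in 42 days.
t½ = 42/5.2515 ≈ 7.9977 days.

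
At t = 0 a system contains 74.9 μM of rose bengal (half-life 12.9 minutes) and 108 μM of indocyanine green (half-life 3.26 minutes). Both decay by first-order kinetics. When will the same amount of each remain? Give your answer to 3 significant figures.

2.30 minutes

Set 74.9·(1/2)^(t/12.9) = 108·(1/2)^(t/3.26).
Taking log₂: log₂(74.9/108) = t·(1/12.9 − 1/3.26).
log₂(0.69352) = -0.52799; 1/12.9 − 1/3.26 = -0.22923.
t = -0.52799 / -0.22923 ≈ 2.3033 minutes.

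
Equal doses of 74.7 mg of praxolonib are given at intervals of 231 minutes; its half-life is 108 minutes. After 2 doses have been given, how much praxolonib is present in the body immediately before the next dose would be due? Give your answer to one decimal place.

20.8 mg

The 2 doses were given 462, 231 minutes ago.
Total = 74.7·(1/2)^(462/108) + 74.7·(1/2)^(231/108)
      = 3.8511 + 16.961 ≈ 20.812 mg.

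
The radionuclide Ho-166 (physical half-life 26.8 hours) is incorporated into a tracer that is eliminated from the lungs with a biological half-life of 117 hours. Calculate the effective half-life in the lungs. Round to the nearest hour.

1/t_eff = 1/t_phys + 1/t_biol = 1/26.8 + 1/117 = 0.04586 per hour.
t_eff = 26.8 × 117 / (26.8 + 117) ≈ 21.805 hours.

22 hours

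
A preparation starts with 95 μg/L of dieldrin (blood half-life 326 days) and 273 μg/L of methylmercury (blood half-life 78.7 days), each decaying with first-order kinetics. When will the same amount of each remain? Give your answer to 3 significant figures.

Set 95·(1/2)^(t/326) = 273·(1/2)^(t/78.7).
Taking log₂: log₂(95/273) = t·(1/326 − 1/78.7).
log₂(0.34799) = -1.5229; 1/326 − 1/78.7 = -0.009639.
t = -1.5229 / -0.009639 ≈ 157.99 days.

158 days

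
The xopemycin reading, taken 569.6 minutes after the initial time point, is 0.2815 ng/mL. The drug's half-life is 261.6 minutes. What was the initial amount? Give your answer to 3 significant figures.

1.27 ng/mL

Number of half-lives elapsed: n = 569.6/261.6 ≈ 2.1774.
A₀ = A × 2^n = 0.2815 × 2^2.1774 = 0.2815 × 4.5233 ≈ 1.2733 ng/mL.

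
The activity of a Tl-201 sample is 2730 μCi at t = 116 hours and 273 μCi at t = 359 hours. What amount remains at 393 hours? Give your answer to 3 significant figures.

Over Δt = 359 − 116 = 243 hours, the level fell by a factor of 2730/273 ≈ 10.
n = log₂(10) ≈ 3.3219 half-lives, so t½ = 243/3.3219 ≈ 73.15 hours.
From t = 359 to t = 393: 273 × (1/2)^((393−359)/73.15) ≈ 197.81 μCi.

198 μCi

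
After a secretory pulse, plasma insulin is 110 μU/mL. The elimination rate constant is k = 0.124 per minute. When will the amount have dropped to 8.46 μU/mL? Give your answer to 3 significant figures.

t½ = ln 2 / k = 0.69315 / 0.124 ≈ 5.5899 minutes.
Fraction remaining = 8.46/110 ≈ 0.076909.
n = log₂(110/8.46) = ln(13.002)/ln 2 ≈ 3.7007 half-lives.
t = n × t½ = 3.7007 × 5.5899 ≈ 20.687 minutes.

20.7 minutes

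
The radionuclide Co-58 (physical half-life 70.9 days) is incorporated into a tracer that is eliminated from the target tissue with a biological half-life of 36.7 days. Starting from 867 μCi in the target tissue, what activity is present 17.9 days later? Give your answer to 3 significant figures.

1/t_eff = 1/t_phys + 1/t_biol = 1/70.9 + 1/36.7 = 0.041352 per day.
t_eff = 70.9 × 36.7 / (70.9 + 36.7) ≈ 24.182 days.
Remaining = 867 × (1/2)^(17.9/24.182) = 867 × (1/2)^0.74021 ≈ 519.03 μCi.

519 μCi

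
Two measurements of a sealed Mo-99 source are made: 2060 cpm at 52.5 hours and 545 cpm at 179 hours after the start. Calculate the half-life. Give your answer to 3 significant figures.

65.9 hours

Over Δt = 179 − 52.5 = 126.5 hours, the level fell by a factor of 2060/545 ≈ 3.7798.
n = log₂(3.7798) ≈ 1.9183 half-lives, so t½ = 126.5/1.9183 ≈ 65.943 hours.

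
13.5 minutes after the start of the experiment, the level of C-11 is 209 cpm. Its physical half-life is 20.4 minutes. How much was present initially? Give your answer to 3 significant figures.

331 cpm

Number of half-lives elapsed: n = 13.5/20.4 ≈ 0.66176.
A₀ = A × 2^n = 209 × 2^0.66176 = 209 × 1.582 ≈ 330.64 cpm.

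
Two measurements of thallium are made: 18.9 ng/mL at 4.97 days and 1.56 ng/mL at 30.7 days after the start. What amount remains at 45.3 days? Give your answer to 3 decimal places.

Over Δt = 30.7 − 4.97 = 25.73 days, the level fell by a factor of 18.9/1.56 ≈ 12.115.
n = log₂(12.115) ≈ 3.5988 half-lives, so t½ = 25.73/3.5988 ≈ 7.1497 days.
From t = 30.7 to t = 45.3: 1.56 × (1/2)^((45.3−30.7)/7.1497) ≈ 0.3788 ng/mL.

0.379 ng/mL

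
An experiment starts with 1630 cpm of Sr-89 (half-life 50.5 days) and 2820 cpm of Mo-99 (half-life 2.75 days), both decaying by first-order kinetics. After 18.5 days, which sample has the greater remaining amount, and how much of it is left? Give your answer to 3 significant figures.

Sr-89, 1260 cpm

Sr-89: 1630 × (1/2)^0.36634 ≈ 1264.5 cpm.
Mo-99: 2820 × (1/2)^6.7273 ≈ 26.616 cpm.
Sr-89 has more remaining, at ≈ 1264.5 cpm.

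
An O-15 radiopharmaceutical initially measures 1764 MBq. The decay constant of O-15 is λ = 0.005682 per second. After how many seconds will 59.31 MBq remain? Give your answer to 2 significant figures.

600 seconds

t½ = ln 2 / λ = 0.69315 / 0.005682 ≈ 121.99 seconds.
Fraction remaining = 59.31/1764 ≈ 0.033622.
n = log₂(1764/59.31) = ln(29.742)/ln 2 ≈ 4.8944 half-lives.
t = n × t½ = 4.8944 × 121.99 ≈ 597.07 seconds.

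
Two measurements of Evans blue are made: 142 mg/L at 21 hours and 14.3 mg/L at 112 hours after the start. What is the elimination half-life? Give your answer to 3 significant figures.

Over Δt = 112 − 21 = 91 hours, the level fell by a factor of 142/14.3 ≈ 9.9301.
n = log₂(9.9301) ≈ 3.3118 half-lives, so t½ = 91/3.3118 ≈ 27.477 hours.

27.5 hours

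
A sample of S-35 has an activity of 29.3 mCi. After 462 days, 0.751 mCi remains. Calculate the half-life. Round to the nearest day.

A/A₀ = 0.751/29.3 ≈ 0.025631.
n = log₂(39.015) ≈ 5.2859 half-lives elapsed in 462 days.
t½ = 462/5.2859 ≈ 87.402 days.

87 days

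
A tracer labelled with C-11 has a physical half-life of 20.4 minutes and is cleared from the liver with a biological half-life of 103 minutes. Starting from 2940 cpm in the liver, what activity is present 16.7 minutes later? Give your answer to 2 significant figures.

1/t_eff = 1/t_phys + 1/t_biol = 1/20.4 + 1/103 = 0.058728 per minute.
t_eff = 20.4 × 103 / (20.4 + 103) ≈ 17.028 minutes.
Remaining = 2940 × (1/2)^(16.7/17.028) = 2940 × (1/2)^0.98076 ≈ 1489.7 cpm.

1500 cpm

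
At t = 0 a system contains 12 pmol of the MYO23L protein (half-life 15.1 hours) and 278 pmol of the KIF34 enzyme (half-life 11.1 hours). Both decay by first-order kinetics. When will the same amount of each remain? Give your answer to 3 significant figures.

190 hours

Set 12·(1/2)^(t/15.1) = 278·(1/2)^(t/11.1).
Taking log₂: log₂(12/278) = t·(1/15.1 − 1/11.1).
log₂(0.043165) = -4.534; 1/15.1 − 1/11.1 = -0.023865.
t = -4.534 / -0.023865 ≈ 189.99 hours.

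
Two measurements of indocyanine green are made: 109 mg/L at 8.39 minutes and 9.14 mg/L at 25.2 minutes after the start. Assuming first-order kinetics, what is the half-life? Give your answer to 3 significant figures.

Over Δt = 25.2 − 8.39 = 16.81 minutes, the level fell by a factor of 109/9.14 ≈ 11.926.
n = log₂(11.926) ≈ 3.576 half-lives, so t½ = 16.81/3.576 ≈ 4.7008 minutes.

4.70 minutes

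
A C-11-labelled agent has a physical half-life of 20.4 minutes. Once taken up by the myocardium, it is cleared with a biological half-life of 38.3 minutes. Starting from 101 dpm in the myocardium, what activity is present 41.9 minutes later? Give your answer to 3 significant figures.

11.4 dpm

1/t_eff = 1/t_phys + 1/t_biol = 1/20.4 + 1/38.3 = 0.075129 per minute.
t_eff = 20.4 × 38.3 / (20.4 + 38.3) ≈ 13.31 minutes.
Remaining = 101 × (1/2)^(41.9/13.31) = 101 × (1/2)^3.1479 ≈ 11.395 dpm.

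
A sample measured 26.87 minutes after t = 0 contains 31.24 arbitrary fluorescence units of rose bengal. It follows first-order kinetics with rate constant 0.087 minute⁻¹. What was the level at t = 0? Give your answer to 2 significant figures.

320 arbitrary fluorescence units

t½ = ln 2 / λ = 0.69315 / 0.087 ≈ 7.9672 minutes.
Number of half-lives elapsed: n = 26.87/7.9672 ≈ 3.3726.
A₀ = A × 2^n = 31.24 × 2^3.3726 = 31.24 × 10.357 ≈ 323.56 arbitrary fluorescence units.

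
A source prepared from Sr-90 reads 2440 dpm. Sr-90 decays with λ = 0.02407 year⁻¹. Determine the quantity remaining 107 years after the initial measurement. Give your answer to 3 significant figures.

t½ = ln 2 / λ = 0.69315 / 0.02407 ≈ 28.797 years.
Number of half-lives: n = 107/28.797 ≈ 3.7156.
Remaining = 2440 × (1/2)^3.7156 = 2440 × 0.076117 ≈ 185.72 dpm.

186 dpm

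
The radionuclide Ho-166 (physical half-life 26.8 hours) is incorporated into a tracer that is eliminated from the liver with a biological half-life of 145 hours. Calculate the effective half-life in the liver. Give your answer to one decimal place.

22.6 hours

1/t_eff = 1/t_phys + 1/t_biol = 1/26.8 + 1/145 = 0.04421 per hour.
t_eff = 26.8 × 145 / (26.8 + 145) ≈ 22.619 hours.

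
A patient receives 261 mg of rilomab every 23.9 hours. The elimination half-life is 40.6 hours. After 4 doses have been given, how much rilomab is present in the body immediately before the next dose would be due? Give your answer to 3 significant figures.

417 mg

The 4 doses were given 95.6, 71.7, 47.8, 23.9 hours ago.
Total = 261·(1/2)^(95.6/40.6) + 261·(1/2)^(71.7/40.6) + 261·(1/2)^(47.8/40.6) + 261·(1/2)^(23.9/40.6)
      = 51.028 + 76.739 + 115.41 + 173.55 ≈ 416.73 mg.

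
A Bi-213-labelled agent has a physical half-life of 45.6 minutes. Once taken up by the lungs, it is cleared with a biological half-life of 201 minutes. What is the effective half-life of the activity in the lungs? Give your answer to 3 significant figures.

37.2 minutes

1/t_eff = 1/t_phys + 1/t_biol = 1/45.6 + 1/201 = 0.026905 per minute.
t_eff = 45.6 × 201 / (45.6 + 201) ≈ 37.168 minutes.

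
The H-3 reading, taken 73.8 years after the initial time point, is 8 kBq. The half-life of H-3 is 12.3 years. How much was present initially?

Number of half-lives elapsed: n = 73.8/12.3 ≈ 6.
A₀ = A × 2^n = 8 × 2^6 = 8 × 64 ≈ 512 kBq.

512 kBq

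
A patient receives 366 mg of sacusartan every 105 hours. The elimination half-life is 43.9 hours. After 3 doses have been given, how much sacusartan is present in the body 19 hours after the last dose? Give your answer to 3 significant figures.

333 mg

The 3 doses were given 229, 124, 19 hours ago.
Total = 366·(1/2)^(229/43.9) + 366·(1/2)^(124/43.9) + 366·(1/2)^(19/43.9)
      = 9.8444 + 51.664 + 271.14 ≈ 332.65 mg.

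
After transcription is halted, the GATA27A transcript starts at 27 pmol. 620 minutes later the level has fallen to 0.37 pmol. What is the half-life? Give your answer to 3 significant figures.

A/A₀ = 0.37/27 ≈ 0.013704.
n = log₂(72.973) ≈ 6.1893 half-lives elapsed in 620 minutes.
t½ = 620/6.1893 ≈ 100.17 minutes.

100 minutes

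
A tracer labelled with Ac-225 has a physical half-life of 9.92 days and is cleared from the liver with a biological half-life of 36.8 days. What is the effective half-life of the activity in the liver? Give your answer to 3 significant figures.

7.81 days

1/t_eff = 1/t_phys + 1/t_biol = 1/9.92 + 1/36.8 = 0.12798 per day.
t_eff = 9.92 × 36.8 / (9.92 + 36.8) ≈ 7.8137 days.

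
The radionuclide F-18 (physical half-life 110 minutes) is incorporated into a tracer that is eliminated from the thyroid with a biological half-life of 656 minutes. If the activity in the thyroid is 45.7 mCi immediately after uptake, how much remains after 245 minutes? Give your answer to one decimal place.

7.5 mCi

1/t_eff = 1/t_phys + 1/t_biol = 1/110 + 1/656 = 0.010615 per minute.
t_eff = 110 × 656 / (110 + 656) ≈ 94.204 minutes.
Remaining = 45.7 × (1/2)^(245/94.204) = 45.7 × (1/2)^2.6007 ≈ 7.5338 mCi.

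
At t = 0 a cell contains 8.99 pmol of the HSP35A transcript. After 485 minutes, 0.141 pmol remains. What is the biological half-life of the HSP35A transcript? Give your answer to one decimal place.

80.9 minutes

A/A₀ = 0.141/8.99 ≈ 0.015684.
n = log₂(63.759) ≈ 5.9946 half-lives elapsed in 485 minutes.
t½ = 485/5.9946 ≈ 80.907 minutes.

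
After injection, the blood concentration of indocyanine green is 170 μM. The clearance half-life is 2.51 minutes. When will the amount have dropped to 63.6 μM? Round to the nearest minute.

4 minutes

Fraction remaining = 63.6/170 ≈ 0.37412.
n = log₂(170/63.6) = ln(2.673)/ln 2 ≈ 1.4184 half-lives.
t = n × t½ = 1.4184 × 2.51 ≈ 3.5603 minutes.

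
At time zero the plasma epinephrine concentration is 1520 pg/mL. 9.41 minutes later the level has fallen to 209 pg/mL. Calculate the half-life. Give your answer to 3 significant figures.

3.29 minutes

A/A₀ = 209/1520 ≈ 0.1375.
n = log₂(7.2727) ≈ 2.8625 half-lives elapsed in 9.41 minutes.
t½ = 9.41/2.8625 ≈ 3.2873 minutes.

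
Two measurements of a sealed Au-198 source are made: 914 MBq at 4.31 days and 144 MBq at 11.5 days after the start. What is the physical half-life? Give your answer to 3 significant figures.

Over Δt = 11.5 − 4.31 = 7.19 days, the level fell by a factor of 914/144 ≈ 6.3472.
n = log₂(6.3472) ≈ 2.6661 half-lives, so t½ = 7.19/2.6661 ≈ 2.6968 days.

2.70 days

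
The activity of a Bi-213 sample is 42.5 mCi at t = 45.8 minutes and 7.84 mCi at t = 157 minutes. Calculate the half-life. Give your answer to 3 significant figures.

Over Δt = 157 − 45.8 = 111.2 minutes, the level fell by a factor of 42.5/7.84 ≈ 5.4209.
n = log₂(5.4209) ≈ 2.4385 half-lives, so t½ = 111.2/2.4385 ≈ 45.601 minutes.

45.6 minutes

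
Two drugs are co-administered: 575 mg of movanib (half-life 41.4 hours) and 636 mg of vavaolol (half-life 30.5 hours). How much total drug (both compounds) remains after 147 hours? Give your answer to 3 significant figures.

movanib: 575 × (1/2)^(147/41.4) = 575 × (1/2)^3.5507 ≈ 49.067 mg.
vavaolol: 636 × (1/2)^(147/30.5) = 636 × (1/2)^4.8197 ≈ 22.521 mg.
Total = 49.067 + 22.521 ≈ 71.589 mg.

71.6 mg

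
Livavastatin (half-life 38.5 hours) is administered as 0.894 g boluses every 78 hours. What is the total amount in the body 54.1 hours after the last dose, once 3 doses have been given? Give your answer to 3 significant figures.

0.441 g

The 3 doses were given 210.1, 132.1, 54.1 hours ago.
Total = 0.894·(1/2)^(210.1/38.5) + 0.894·(1/2)^(132.1/38.5) + 0.894·(1/2)^(54.1/38.5)
      = 0.02035 + 0.082881 + 0.33755 ≈ 0.44078 g.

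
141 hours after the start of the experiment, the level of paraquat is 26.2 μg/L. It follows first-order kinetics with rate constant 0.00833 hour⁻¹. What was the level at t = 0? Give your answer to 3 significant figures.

84.8 μg/L

t½ = ln 2 / λ = 0.69315 / 0.00833 ≈ 83.211 hours.
Number of half-lives elapsed: n = 141/83.211 ≈ 1.6945.
A₀ = A × 2^n = 26.2 × 2^1.6945 = 26.2 × 3.2366 ≈ 84.799 μg/L.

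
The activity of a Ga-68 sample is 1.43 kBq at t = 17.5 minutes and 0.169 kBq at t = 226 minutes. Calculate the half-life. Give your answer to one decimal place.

Over Δt = 226 − 17.5 = 208.5 minutes, the level fell by a factor of 1.43/0.169 ≈ 8.4615.
n = log₂(8.4615) ≈ 3.0809 half-lives, so t½ = 208.5/3.0809 ≈ 67.675 minutes.

67.7 minutes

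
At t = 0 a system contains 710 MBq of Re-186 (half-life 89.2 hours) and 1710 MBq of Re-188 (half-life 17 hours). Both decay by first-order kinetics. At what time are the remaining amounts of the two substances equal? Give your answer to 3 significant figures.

Set 710·(1/2)^(t/89.2) = 1710·(1/2)^(t/17).
Taking log₂: log₂(710/1710) = t·(1/89.2 − 1/17).
log₂(0.4152) = -1.2681; 1/89.2 − 1/17 = -0.047613.
t = -1.2681 / -0.047613 ≈ 26.634 hours.

26.6 hours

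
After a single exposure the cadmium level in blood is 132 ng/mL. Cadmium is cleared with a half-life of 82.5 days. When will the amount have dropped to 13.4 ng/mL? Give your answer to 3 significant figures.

272 days

Fraction remaining = 13.4/132 ≈ 0.10152.
n = log₂(132/13.4) = ln(9.8507)/ln 2 ≈ 3.3002 half-lives.
t = n × t½ = 3.3002 × 82.5 ≈ 272.27 days.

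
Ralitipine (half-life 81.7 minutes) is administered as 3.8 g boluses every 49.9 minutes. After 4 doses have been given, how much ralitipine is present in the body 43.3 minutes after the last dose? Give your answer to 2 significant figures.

6.2 g

The 4 doses were given 193, 143.1, 93.2, 43.3 minutes ago.
Total = 3.8·(1/2)^(193/81.7) + 3.8·(1/2)^(143.1/81.7) + 3.8·(1/2)^(93.2/81.7) + 3.8·(1/2)^(43.3/81.7)
      = 0.73903 + 1.1285 + 1.7234 + 2.6317 ≈ 6.2227 g.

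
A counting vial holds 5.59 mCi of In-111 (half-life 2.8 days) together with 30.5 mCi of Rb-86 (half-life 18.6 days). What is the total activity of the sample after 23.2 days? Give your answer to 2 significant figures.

13 mCi

In-111: 5.59 × (1/2)^(23.2/2.8) = 5.59 × (1/2)^8.2857 ≈ 0.017913 mCi.
Rb-86: 30.5 × (1/2)^(23.2/18.6) = 30.5 × (1/2)^1.2473 ≈ 12.848 mCi.
Total = 0.017913 + 12.848 ≈ 12.865 mCi.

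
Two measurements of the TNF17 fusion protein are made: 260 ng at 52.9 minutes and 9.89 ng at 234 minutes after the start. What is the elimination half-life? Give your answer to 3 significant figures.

38.4 minutes

Over Δt = 234 − 52.9 = 181.1 minutes, the level fell by a factor of 260/9.89 ≈ 26.289.
n = log₂(26.289) ≈ 4.7164 half-lives, so t½ = 181.1/4.7164 ≈ 38.398 minutes.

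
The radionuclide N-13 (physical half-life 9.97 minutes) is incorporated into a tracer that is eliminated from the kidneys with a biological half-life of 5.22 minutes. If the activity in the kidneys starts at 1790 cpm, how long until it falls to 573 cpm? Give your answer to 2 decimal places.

5.63 minutes

1/t_eff = 1/t_phys + 1/t_biol = 1/9.97 + 1/5.22 = 0.29187 per minute.
t_eff = 9.97 × 5.22 / (9.97 + 5.22) ≈ 3.4262 minutes.
n = log₂(1790/573) ≈ 1.6434; t = 1.6434 × 3.4262 ≈ 5.6304 minutes.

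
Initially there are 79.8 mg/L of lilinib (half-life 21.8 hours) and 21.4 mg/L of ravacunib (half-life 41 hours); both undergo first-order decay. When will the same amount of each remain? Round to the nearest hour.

88 hours

Set 79.8·(1/2)^(t/21.8) = 21.4·(1/2)^(t/41).
Taking log₂: log₂(79.8/21.4) = t·(1/21.8 − 1/41).
log₂(3.729) = 1.8988; 1/21.8 − 1/41 = 0.021481.
t = 1.8988 / 0.021481 ≈ 88.392 hours.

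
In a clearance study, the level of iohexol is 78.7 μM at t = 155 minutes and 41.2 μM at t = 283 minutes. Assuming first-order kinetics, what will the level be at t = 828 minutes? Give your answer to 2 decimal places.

Over Δt = 283 − 155 = 128 minutes, the level fell by a factor of 78.7/41.2 ≈ 1.9102.
n = log₂(1.9102) ≈ 0.93372 half-lives, so t½ = 128/0.93372 ≈ 137.09 minutes.
From t = 283 to t = 828: 41.2 × (1/2)^((828−283)/137.09) ≈ 2.6189 μM.

2.62 μM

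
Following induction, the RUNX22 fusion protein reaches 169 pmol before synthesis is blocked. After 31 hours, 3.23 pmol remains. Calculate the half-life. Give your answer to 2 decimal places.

5.43 hours

A/A₀ = 3.23/169 ≈ 0.019112.
n = log₂(52.322) ≈ 5.7093 half-lives elapsed in 31 hours.
t½ = 31/5.7093 ≈ 5.4297 hours.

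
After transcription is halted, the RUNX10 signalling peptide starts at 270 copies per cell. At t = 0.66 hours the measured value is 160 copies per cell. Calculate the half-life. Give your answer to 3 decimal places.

A/A₀ = 160/270 ≈ 0.59259.
n = log₂(1.6875) ≈ 0.75489 half-lives elapsed in 0.66 hours.
t½ = 0.66/0.75489 ≈ 0.8743 hours.

0.874 hours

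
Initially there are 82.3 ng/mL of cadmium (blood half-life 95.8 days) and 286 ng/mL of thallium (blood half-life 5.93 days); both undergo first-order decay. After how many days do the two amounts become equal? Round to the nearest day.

Set 82.3·(1/2)^(t/95.8) = 286·(1/2)^(t/5.93).
Taking log₂: log₂(82.3/286) = t·(1/95.8 − 1/5.93).
log₂(0.28776) = -1.7971; 1/95.8 − 1/5.93 = -0.1582.
t = -1.7971 / -0.1582 ≈ 11.36 days.

11 days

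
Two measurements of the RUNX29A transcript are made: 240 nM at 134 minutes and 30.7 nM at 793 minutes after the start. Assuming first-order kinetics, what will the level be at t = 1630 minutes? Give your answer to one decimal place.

Over Δt = 793 − 134 = 659 minutes, the level fell by a factor of 240/30.7 ≈ 7.8176.
n = log₂(7.8176) ≈ 2.9667 half-lives, so t½ = 659/2.9667 ≈ 222.13 minutes.
From t = 793 to t = 1630: 30.7 × (1/2)^((1630−793)/222.13) ≈ 2.2534 nM.

2.3 nM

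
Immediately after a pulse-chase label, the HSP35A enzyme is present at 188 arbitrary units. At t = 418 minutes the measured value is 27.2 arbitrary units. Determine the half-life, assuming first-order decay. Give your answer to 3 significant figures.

150 minutes

A/A₀ = 27.2/188 ≈ 0.14468.
n = log₂(6.9118) ≈ 2.7891 half-lives elapsed in 418 minutes.
t½ = 418/2.7891 ≈ 149.87 minutes.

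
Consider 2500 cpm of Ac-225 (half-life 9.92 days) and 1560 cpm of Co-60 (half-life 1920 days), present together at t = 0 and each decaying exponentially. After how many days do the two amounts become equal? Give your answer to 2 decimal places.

Set 2500·(1/2)^(t/9.92) = 1560·(1/2)^(t/1920).
Taking log₂: log₂(2500/1560) = t·(1/9.92 − 1/1920).
log₂(1.6026) = 0.68038; 1/9.92 − 1/1920 = 0.10029.
t = 0.68038 / 0.10029 ≈ 6.7844 days.

6.78 days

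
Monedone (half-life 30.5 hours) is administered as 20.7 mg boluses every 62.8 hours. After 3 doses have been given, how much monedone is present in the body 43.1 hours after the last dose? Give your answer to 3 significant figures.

The 3 doses were given 168.7, 105.9, 43.1 hours ago.
Total = 20.7·(1/2)^(168.7/30.5) + 20.7·(1/2)^(105.9/30.5) + 20.7·(1/2)^(43.1/30.5)
      = 0.44764 + 1.8653 + 7.7729 ≈ 10.086 mg.

10.1 mg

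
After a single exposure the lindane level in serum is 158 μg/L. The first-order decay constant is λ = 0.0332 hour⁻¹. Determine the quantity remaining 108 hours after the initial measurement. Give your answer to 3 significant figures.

4.38 μg/L

t½ = ln 2 / λ = 0.69315 / 0.0332 ≈ 20.878 hours.
Number of half-lives: n = 108/20.878 ≈ 5.1729.
Remaining = 158 × (1/2)^5.1729 = 158 × 0.02772 ≈ 4.3798 μg/L.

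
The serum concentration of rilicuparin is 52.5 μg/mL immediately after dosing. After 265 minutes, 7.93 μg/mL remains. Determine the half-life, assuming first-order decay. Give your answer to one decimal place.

97.2 minutes

A/A₀ = 7.93/52.5 ≈ 0.15105.
n = log₂(6.6204) ≈ 2.7269 half-lives elapsed in 265 minutes.
t½ = 265/2.7269 ≈ 97.179 minutes.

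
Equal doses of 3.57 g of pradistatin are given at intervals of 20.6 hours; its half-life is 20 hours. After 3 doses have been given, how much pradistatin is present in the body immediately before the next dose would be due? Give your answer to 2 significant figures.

3.0 g

The 3 doses were given 61.8, 41.2, 20.6 hours ago.
Total = 3.57·(1/2)^(61.8/20) + 3.57·(1/2)^(41.2/20) + 3.57·(1/2)^(20.6/20)
      = 0.41926 + 0.85614 + 1.7483 ≈ 3.0237 g.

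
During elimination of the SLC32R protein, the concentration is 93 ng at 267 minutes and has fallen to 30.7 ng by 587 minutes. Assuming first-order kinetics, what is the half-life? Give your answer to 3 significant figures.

Over Δt = 587 − 267 = 320 minutes, the level fell by a factor of 93/30.7 ≈ 3.0293.
n = log₂(3.0293) ≈ 1.599 half-lives, so t½ = 320/1.599 ≈ 200.13 minutes.

200 minutes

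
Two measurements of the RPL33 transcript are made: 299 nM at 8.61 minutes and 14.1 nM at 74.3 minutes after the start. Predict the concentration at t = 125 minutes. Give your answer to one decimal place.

1.3 nM

Over Δt = 74.3 − 8.61 = 65.69 minutes, the level fell by a factor of 299/14.1 ≈ 21.206.
n = log₂(21.206) ≈ 4.4064 half-lives, so t½ = 65.69/4.4064 ≈ 14.908 minutes.
From t = 74.3 to t = 125: 14.1 × (1/2)^((125−74.3)/14.908) ≈ 1.3349 nM.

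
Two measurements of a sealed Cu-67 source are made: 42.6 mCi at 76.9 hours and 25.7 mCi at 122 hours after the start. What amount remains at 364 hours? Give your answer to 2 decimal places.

1.71 mCi

Over Δt = 122 − 76.9 = 45.1 hours, the level fell by a factor of 42.6/25.7 ≈ 1.6576.
n = log₂(1.6576) ≈ 0.72909 half-lives, so t½ = 45.1/0.72909 ≈ 61.858 hours.
From t = 122 to t = 364: 25.7 × (1/2)^((364−122)/61.858) ≈ 1.7071 mCi.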